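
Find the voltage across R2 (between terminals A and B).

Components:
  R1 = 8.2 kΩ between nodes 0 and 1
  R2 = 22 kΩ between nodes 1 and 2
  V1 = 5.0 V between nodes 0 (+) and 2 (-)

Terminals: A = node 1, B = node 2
R1 and R2 are in series across V1 (node 0 → node 1 → node 2), and the output A–B is taken across R2, so this is a voltage divider.
Series current: I = V1/(R1 + R2) = 5/(8200 + 22000) = 5/30200 = 0.0001656 A
V_R2 = I × R2 = V1 × R2/(R1 + R2) = 5 × 22000/30200 = 3.642 V

Final answer: 3.642 V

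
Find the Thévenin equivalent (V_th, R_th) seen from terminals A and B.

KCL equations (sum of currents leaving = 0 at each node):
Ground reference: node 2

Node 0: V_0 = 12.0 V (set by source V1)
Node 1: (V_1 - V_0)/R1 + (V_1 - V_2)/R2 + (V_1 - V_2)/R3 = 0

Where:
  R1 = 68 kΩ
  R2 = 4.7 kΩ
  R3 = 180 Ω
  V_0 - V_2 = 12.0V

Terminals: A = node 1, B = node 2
Step 1 — V_th is the open-circuit voltage V_A - V_B (nothing connected across the terminals).
Nodal analysis, taking node 2 as the 0 V reference.
Source V1 fixes V_0 = 12 V.
KCL at each unknown node (sum of currents leaving = 0; resistances in Ω):
  Node 1: (V_1 - 12)/68000 + (V_1 - 0)/4700 + (V_1 - 0)/180 = 0
Collecting terms: 0.005783 × V_1 = 0.0001765  =>  V_1 = 0.03052 V
V_th = V_1 - V_2 = 0.03052 - 0 = 0.03052 V
Step 2 — R_th: zero the source — replace V1 by a short circuit (node 2 merges into node 0) — and find the resistance seen between A (node 1) and B (node 0).
Reduce the network between node 1 (A) and node 0 (B) by series/parallel combination:
  Rp1 = R1 ‖ R2 ‖ R3 (parallel, all between nodes 0 and 1) = 1/(1/68000 + 1/4700 + 1/180) = 172.9 Ω
R_th = 172.9 Ω

Final answer: V_th = 0.03052 V, R_th = 172.9 Ω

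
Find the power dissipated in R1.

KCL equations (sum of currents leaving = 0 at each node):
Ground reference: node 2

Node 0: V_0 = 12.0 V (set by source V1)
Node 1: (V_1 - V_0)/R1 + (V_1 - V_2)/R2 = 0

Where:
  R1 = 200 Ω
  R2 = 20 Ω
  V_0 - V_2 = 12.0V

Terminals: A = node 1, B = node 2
Nodal analysis, taking node 2 as the 0 V reference.
Source V1 fixes V_0 = 12 V.
KCL at each unknown node (sum of currents leaving = 0; resistances in Ω):
  Node 1: (V_1 - 12)/200 + (V_1 - 0)/20 = 0
Collecting terms: 0.055 × V_1 = 0.06  =>  V_1 = 1.091 V
I_R1 = (V_0 - V_1)/R1 = (12 - 1.091)/200 = 0.05455 A
P_R1 = I_R1² × R1 = (0.05455)² × 200 = 0.595 W

Final answer: 0.595 W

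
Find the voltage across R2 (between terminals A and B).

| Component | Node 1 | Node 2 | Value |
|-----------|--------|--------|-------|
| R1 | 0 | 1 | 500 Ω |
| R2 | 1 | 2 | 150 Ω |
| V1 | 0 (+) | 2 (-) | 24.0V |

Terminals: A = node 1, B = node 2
R1 and R2 are in series across V1 (node 0 → node 1 → node 2), and the output A–B is taken across R2, so this is a voltage divider.
Series current: I = V1/(R1 + R2) = 24/(500 + 150) = 24/650 = 0.03692 A
V_R2 = I × R2 = V1 × R2/(R1 + R2) = 24 × 150/650 = 5.538 V

Final answer: 5.538 V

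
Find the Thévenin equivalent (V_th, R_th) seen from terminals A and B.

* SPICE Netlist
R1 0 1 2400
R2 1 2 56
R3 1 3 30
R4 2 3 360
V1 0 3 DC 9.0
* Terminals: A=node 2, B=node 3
Step 1 — V_th is the open-circuit voltage V_A - V_B (nothing connected across the terminals).
Nodal analysis, taking node 3 as the 0 V reference.
Source V1 fixes V_0 = 9 V.
KCL at each unknown node (sum of currents leaving = 0; resistances in Ω):
  Node 1: (V_1 - 9)/2400 + (V_1 - V_2)/56 + (V_1 - 0)/30 = 0
  Node 2: (V_2 - V_1)/56 + (V_2 - 0)/360 = 0
Collecting terms (coefficients in siemens):
  0.05161·V_1 - 0.01786·V_2 = 0.00375
  0.02063·V_2 - 0.01786·V_1 = 0
Determinant D = (0.05161)(0.02063) - (-0.01786)(-0.01786) = 0.000746
V_1 = [(0.00375)(0.02063) - (-0.01786)(0)]/D = 0.1037 V
V_2 = [(0.05161)(0) - (0.00375)(-0.01786)]/D = 0.08976 V
V_th = V_2 - V_3 = 0.08976 - 0 = 0.08976 V
Step 2 — R_th: zero the source — replace V1 by a short circuit (node 3 merges into node 0) — and find the resistance seen between A (node 2) and B (node 0).
Reduce the network between node 2 (A) and node 0 (B) by series/parallel combination:
  Rp1 = R1 ‖ R3 (parallel, both between nodes 0 and 1) = 1/(1/2400 + 1/30) = 29.63 Ω
  Rs1 = R2 + Rp1 (series, joined only at node 1) = 56 + 29.63 = 85.63 Ω
  Rp2 = R4 ‖ Rs1 (parallel, both between nodes 0 and 2) = 1/(1/360 + 1/85.63) = 69.18 Ω
R_th = 69.18 Ω

Final answer: V_th = 0.08976 V, R_th = 69.18 Ω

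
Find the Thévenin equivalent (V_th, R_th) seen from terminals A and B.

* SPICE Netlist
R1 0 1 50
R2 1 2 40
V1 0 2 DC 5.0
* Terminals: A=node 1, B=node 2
Step 1 — V_th is the open-circuit voltage V_A - V_B (nothing connected across the terminals).
Nodal analysis, taking node 2 as the 0 V reference.
Source V1 fixes V_0 = 5 V.
KCL at each unknown node (sum of currents leaving = 0; resistances in Ω):
  Node 1: (V_1 - 5)/50 + (V_1 - 0)/40 = 0
Collecting terms: 0.045 × V_1 = 0.1  =>  V_1 = 2.222 V
V_th = V_1 - V_2 = 2.222 - 0 = 2.222 V
Step 2 — R_th: zero the source — replace V1 by a short circuit (node 2 merges into node 0) — and find the resistance seen between A (node 1) and B (node 0).
Reduce the network between node 1 (A) and node 0 (B) by series/parallel combination:
  Rp1 = R1 ‖ R2 (parallel, both between nodes 0 and 1) = 1/(1/50 + 1/40) = 22.22 Ω
R_th = 22.22 Ω

Final answer: V_th = 2.222 V, R_th = 22.22 Ω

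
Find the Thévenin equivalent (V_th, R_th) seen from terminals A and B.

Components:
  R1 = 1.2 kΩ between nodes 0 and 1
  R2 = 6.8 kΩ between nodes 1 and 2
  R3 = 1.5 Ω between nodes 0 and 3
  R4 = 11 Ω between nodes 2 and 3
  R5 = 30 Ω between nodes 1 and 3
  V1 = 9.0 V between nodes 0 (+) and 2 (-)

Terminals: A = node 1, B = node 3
Step 1 — V_th is the open-circuit voltage V_A - V_B (nothing connected across the terminals).
Nodal analysis, taking node 2 as the 0 V reference.
Source V1 fixes V_0 = 9 V.
KCL at each unknown node (sum of currents leaving = 0; resistances in Ω):
  Node 1: (V_1 - 9)/1200 + (V_1 - 0)/6800 + (V_1 - V_3)/30 = 0
  Node 3: (V_3 - 9)/1.5 + (V_3 - 0)/11 + (V_3 - V_1)/30 = 0
Collecting terms (coefficients in siemens):
  0.03431·V_1 - 0.03333·V_3 = 0.0075
  0.7909·V_3 - 0.03333·V_1 = 6
Determinant D = (0.03431)(0.7909) - (-0.03333)(-0.03333) = 0.02603
V_1 = [(0.0075)(0.7909) - (-0.03333)(6)]/D = 7.912 V
V_3 = [(0.03431)(6) - (0.0075)(-0.03333)]/D = 7.92 V
V_th = V_1 - V_3 = 7.912 - 7.92 = -0.007705 V
Step 2 — R_th: zero the source — replace V1 by a short circuit (node 2 merges into node 0) — and find the resistance seen between A (node 1) and B (node 3).
Reduce the network between node 1 (A) and node 3 (B) by series/parallel combination:
  Rp1 = R1 ‖ R2 (parallel, both between nodes 0 and 1) = 1/(1/1200 + 1/6800) = 1020 Ω
  Rp2 = R3 ‖ R4 (parallel, both between nodes 0 and 3) = 1/(1/1.5 + 1/11) = 1.32 Ω
  Rs1 = Rp1 + Rp2 (series, joined only at node 0) = 1020 + 1.32 = 1021 Ω
  Rp3 = R5 ‖ Rs1 (parallel, both between nodes 1 and 3) = 1/(1/30 + 1/1021) = 29.14 Ω
R_th = 29.14 Ω

Final answer: V_th = -0.007705 V, R_th = 29.14 Ω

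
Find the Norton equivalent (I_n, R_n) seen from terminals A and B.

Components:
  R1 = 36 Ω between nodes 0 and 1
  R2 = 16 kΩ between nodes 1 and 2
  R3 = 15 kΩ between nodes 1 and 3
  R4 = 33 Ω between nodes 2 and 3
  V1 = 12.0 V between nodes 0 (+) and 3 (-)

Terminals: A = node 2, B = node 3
Find the Thévenin equivalent first; then I_n = V_th/R_th and R_n = R_th.
Step 1 — V_th is the open-circuit voltage V_A - V_B (nothing connected across the terminals).
Nodal analysis, taking node 3 as the 0 V reference.
Source V1 fixes V_0 = 12 V.
KCL at each unknown node (sum of currents leaving = 0; resistances in Ω):
  Node 1: (V_1 - 12)/36 + (V_1 - V_2)/16000 + (V_1 - 0)/15000 = 0
  Node 2: (V_2 - V_1)/16000 + (V_2 - 0)/33 = 0
Collecting terms (coefficients in siemens):
  0.02791·V_1 - 0.0000625·V_2 = 0.3333
  0.03037·V_2 - 0.0000625·V_1 = 0
Determinant D = (0.02791)(0.03037) - (-0.0000625)(-0.0000625) = 0.0008474
V_1 = [(0.3333)(0.03037) - (-0.0000625)(0)]/D = 11.94 V
V_2 = [(0.02791)(0) - (0.3333)(-0.0000625)]/D = 0.02458 V
V_th = V_2 - V_3 = 0.02458 - 0 = 0.02458 V
Step 2 — R_th: zero the source — replace V1 by a short circuit (node 3 merges into node 0) — and find the resistance seen between A (node 2) and B (node 0).
Reduce the network between node 2 (A) and node 0 (B) by series/parallel combination:
  Rp1 = R1 ‖ R3 (parallel, both between nodes 0 and 1) = 1/(1/36 + 1/15000) = 35.91 Ω
  Rs1 = R2 + Rp1 (series, joined only at node 1) = 16000 + 35.91 = 16040 Ω
  Rp2 = R4 ‖ Rs1 (parallel, both between nodes 0 and 2) = 1/(1/33 + 1/16040) = 32.93 Ω
R_th = 32.93 Ω
I_n = V_th/R_th = 0.02458/32.93 = 0.0007465 A, and R_n = R_th = 32.93 Ω

Final answer: I_n = 0.0007465 A, R_n = 32.93 Ω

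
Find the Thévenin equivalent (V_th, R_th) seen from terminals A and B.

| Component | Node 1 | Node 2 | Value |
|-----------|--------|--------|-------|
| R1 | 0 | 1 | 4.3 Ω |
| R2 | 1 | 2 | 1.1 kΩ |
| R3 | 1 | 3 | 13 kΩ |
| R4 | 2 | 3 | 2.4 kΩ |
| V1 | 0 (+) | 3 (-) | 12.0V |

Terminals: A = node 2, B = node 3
Step 1 — V_th is the open-circuit voltage V_A - V_B (nothing connected across the terminals).
Nodal analysis, taking node 3 as the 0 V reference.
Source V1 fixes V_0 = 12 V.
KCL at each unknown node (sum of currents leaving = 0; resistances in Ω):
  Node 1: (V_1 - 12)/4.3 + (V_1 - V_2)/1100 + (V_1 - 0)/13000 = 0
  Node 2: (V_2 - V_1)/1100 + (V_2 - 0)/2400 = 0
Collecting terms (coefficients in siemens):
  0.2335·V_1 - 0.0009091·V_2 = 2.791
  0.001326·V_2 - 0.0009091·V_1 = 0
Determinant D = (0.2335)(0.001326) - (-0.0009091)(-0.0009091) = 0.0003088
V_1 = [(2.791)(0.001326) - (-0.0009091)(0)]/D = 11.98 V
V_2 = [(0.2335)(0) - (2.791)(-0.0009091)]/D = 8.216 V
V_th = V_2 - V_3 = 8.216 - 0 = 8.216 V
Step 2 — R_th: zero the source — replace V1 by a short circuit (node 3 merges into node 0) — and find the resistance seen between A (node 2) and B (node 0).
Reduce the network between node 2 (A) and node 0 (B) by series/parallel combination:
  Rp1 = R1 ‖ R3 (parallel, both between nodes 0 and 1) = 1/(1/4.3 + 1/13000) = 4.299 Ω
  Rs1 = R2 + Rp1 (series, joined only at node 1) = 1100 + 4.299 = 1104 Ω
  Rp2 = R4 ‖ Rs1 (parallel, both between nodes 0 and 2) = 1/(1/2400 + 1/1104) = 756.3 Ω
R_th = 756.3 Ω

Final answer: V_th = 8.216 V, R_th = 756.3 Ω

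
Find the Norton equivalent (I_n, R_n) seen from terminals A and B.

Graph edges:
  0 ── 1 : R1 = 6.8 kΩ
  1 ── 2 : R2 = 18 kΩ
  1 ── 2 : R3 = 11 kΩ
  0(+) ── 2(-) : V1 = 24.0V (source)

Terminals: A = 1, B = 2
Find the Thévenin equivalent first; then I_n = V_th/R_th and R_n = R_th.
Step 1 — V_th is the open-circuit voltage V_A - V_B (nothing connected across the terminals).
Nodal analysis, taking node 2 as the 0 V reference.
Source V1 fixes V_0 = 24 V.
KCL at each unknown node (sum of currents leaving = 0; resistances in Ω):
  Node 1: (V_1 - 24)/6800 + (V_1 - 0)/18000 + (V_1 - 0)/11000 = 0
Collecting terms: 0.0002935 × V_1 = 0.003529  =>  V_1 = 12.02 V
V_th = V_1 - V_2 = 12.02 - 0 = 12.02 V
Step 2 — R_th: zero the source — replace V1 by a short circuit (node 2 merges into node 0) — and find the resistance seen between A (node 1) and B (node 0).
Reduce the network between node 1 (A) and node 0 (B) by series/parallel combination:
  Rp1 = R1 ‖ R2 ‖ R3 (parallel, all between nodes 0 and 1) = 1/(1/6800 + 1/18000 + 1/11000) = 3407 Ω
R_th = 3.407 kΩ
I_n = V_th/R_th = 12.02/3407 = 0.003529 A, and R_n = R_th = 3.407 kΩ

Final answer: I_n = 0.003529 A, R_n = 3.407 kΩ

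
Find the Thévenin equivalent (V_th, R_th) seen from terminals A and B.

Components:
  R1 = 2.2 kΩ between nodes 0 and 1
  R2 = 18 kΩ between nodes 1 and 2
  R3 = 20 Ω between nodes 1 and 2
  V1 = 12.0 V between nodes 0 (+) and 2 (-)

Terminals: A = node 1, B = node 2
Step 1 — V_th is the open-circuit voltage V_A - V_B (nothing connected across the terminals).
Nodal analysis, taking node 2 as the 0 V reference.
Source V1 fixes V_0 = 12 V.
KCL at each unknown node (sum of currents leaving = 0; resistances in Ω):
  Node 1: (V_1 - 12)/2200 + (V_1 - 0)/18000 + (V_1 - 0)/20 = 0
Collecting terms: 0.05051 × V_1 = 0.005455  =>  V_1 = 0.108 V
V_th = V_1 - V_2 = 0.108 - 0 = 0.108 V
Step 2 — R_th: zero the source — replace V1 by a short circuit (node 2 merges into node 0) — and find the resistance seen between A (node 1) and B (node 0).
Reduce the network between node 1 (A) and node 0 (B) by series/parallel combination:
  Rp1 = R1 ‖ R2 ‖ R3 (parallel, all between nodes 0 and 1) = 1/(1/2200 + 1/18000 + 1/20) = 19.8 Ω
R_th = 19.8 Ω

Final answer: V_th = 0.108 V, R_th = 19.8 Ω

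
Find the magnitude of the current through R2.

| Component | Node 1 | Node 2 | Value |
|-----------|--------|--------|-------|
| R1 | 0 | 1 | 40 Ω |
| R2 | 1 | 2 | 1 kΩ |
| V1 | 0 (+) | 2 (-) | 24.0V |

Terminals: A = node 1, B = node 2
Nodal analysis, taking node 2 as the 0 V reference.
Source V1 fixes V_0 = 24 V.
KCL at each unknown node (sum of currents leaving = 0; resistances in Ω):
  Node 1: (V_1 - 24)/40 + (V_1 - 0)/1000 = 0
Collecting terms: 0.026 × V_1 = 0.6  =>  V_1 = 23.08 V
I_R2 = (V_1 - V_2)/R2 = (23.08 - 0)/1000 = 0.02308 A
|I_R2| = 0.02308 A

Final answer: |I_R2| = 0.02308 A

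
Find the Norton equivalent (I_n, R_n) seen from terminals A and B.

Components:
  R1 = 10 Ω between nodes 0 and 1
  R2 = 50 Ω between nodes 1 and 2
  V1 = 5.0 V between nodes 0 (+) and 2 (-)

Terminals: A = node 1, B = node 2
Find the Thévenin equivalent first; then I_n = V_th/R_th and R_n = R_th.
Step 1 — V_th is the open-circuit voltage V_A - V_B (nothing connected across the terminals).
Nodal analysis, taking node 2 as the 0 V reference.
Source V1 fixes V_0 = 5 V.
KCL at each unknown node (sum of currents leaving = 0; resistances in Ω):
  Node 1: (V_1 - 5)/10 + (V_1 - 0)/50 = 0
Collecting terms: 0.12 × V_1 = 0.5  =>  V_1 = 4.167 V
V_th = V_1 - V_2 = 4.167 - 0 = 4.167 V
Step 2 — R_th: zero the source — replace V1 by a short circuit (node 2 merges into node 0) — and find the resistance seen between A (node 1) and B (node 0).
Reduce the network between node 1 (A) and node 0 (B) by series/parallel combination:
  Rp1 = R1 ‖ R2 (parallel, both between nodes 0 and 1) = 1/(1/10 + 1/50) = 8.333 Ω
R_th = 8.333 Ω
I_n = V_th/R_th = 4.167/8.333 = 0.5 A, and R_n = R_th = 8.333 Ω

Final answer: I_n = 0.5 A, R_n = 8.333 Ω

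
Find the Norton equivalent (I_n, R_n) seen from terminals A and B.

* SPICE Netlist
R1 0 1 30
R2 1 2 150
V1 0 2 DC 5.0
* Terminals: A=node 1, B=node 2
Find the Thévenin equivalent first; then I_n = V_th/R_th and R_n = R_th.
Step 1 — V_th is the open-circuit voltage V_A - V_B (nothing connected across the terminals).
Nodal analysis, taking node 2 as the 0 V reference.
Source V1 fixes V_0 = 5 V.
KCL at each unknown node (sum of currents leaving = 0; resistances in Ω):
  Node 1: (V_1 - 5)/30 + (V_1 - 0)/150 = 0
Collecting terms: 0.04 × V_1 = 0.1667  =>  V_1 = 4.167 V
V_th = V_1 - V_2 = 4.167 - 0 = 4.167 V
Step 2 — R_th: zero the source — replace V1 by a short circuit (node 2 merges into node 0) — and find the resistance seen between A (node 1) and B (node 0).
Reduce the network between node 1 (A) and node 0 (B) by series/parallel combination:
  Rp1 = R1 ‖ R2 (parallel, both between nodes 0 and 1) = 1/(1/30 + 1/150) = 25 Ω
R_th = 25 Ω
I_n = V_th/R_th = 4.167/25 = 0.1667 A, and R_n = R_th = 25 Ω

Final answer: I_n = 0.1667 A, R_n = 25 Ω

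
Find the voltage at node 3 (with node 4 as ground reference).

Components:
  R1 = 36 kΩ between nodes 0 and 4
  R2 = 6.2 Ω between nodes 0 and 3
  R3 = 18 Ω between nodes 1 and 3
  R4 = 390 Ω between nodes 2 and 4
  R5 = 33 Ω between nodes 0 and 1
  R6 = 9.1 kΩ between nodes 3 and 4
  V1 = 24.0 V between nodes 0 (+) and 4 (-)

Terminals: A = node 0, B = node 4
Nodal analysis, taking node 4 as the 0 V reference.
Source V1 fixes V_0 = 24 V.
KCL at each unknown node (sum of currents leaving = 0; resistances in Ω):
  Node 1: (V_1 - V_3)/18 + (V_1 - 24)/33 = 0
  Node 2: (V_2 - 0)/390 = 0
  Node 3: (V_3 - 24)/6.2 + (V_3 - V_1)/18 + (V_3 - 0)/9100 = 0
Collecting terms (coefficients in siemens):
  0.08586·V_1 - 0.05556·V_3 = 0.7273
  0.002564·V_2 = 0
  0.217·V_3 - 0.05556·V_1 = 3.871
Solving these 3 simultaneous equations (Gaussian elimination) gives:
  V_1 = 23.99 V, V_2 = 0 V, V_3 = 23.99 V
The requested potential is V_3 = 23.99 V.

Final answer: V_3 = 23.99 V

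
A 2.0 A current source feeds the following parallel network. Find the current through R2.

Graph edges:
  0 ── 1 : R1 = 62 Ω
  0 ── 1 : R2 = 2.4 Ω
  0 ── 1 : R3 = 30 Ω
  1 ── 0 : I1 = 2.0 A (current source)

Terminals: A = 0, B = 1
All resistors sit directly between nodes 0 and 1, so they are in parallel and share one voltage V; the full source current 2 A splits among them.
1/R_par = 1/62 + 1/2.4 + 1/30 = 0.4661 S  =>  R_par = 2.145 Ω
V = I × R_par = 2 × 2.145 = 4.291 V
I_R2 = V/R2 = 4.291/2.4 = 1.788 A

Final answer: 1.788 A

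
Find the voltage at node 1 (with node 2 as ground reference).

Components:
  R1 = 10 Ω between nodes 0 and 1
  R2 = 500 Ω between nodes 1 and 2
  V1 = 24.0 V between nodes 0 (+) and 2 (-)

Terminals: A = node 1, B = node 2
Nodal analysis, taking node 2 as the 0 V reference.
Source V1 fixes V_0 = 24 V.
KCL at each unknown node (sum of currents leaving = 0; resistances in Ω):
  Node 1: (V_1 - 24)/10 + (V_1 - 0)/500 = 0
Collecting terms: 0.102 × V_1 = 2.4  =>  V_1 = 23.53 V
The requested potential is V_1 = 23.53 V.

Final answer: V_1 = 23.53 V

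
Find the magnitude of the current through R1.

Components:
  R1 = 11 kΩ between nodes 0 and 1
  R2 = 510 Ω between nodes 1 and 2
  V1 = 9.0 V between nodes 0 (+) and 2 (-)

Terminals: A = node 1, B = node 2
Nodal analysis, taking node 2 as the 0 V reference.
Source V1 fixes V_0 = 9 V.
KCL at each unknown node (sum of currents leaving = 0; resistances in Ω):
  Node 1: (V_1 - 9)/11000 + (V_1 - 0)/510 = 0
Collecting terms: 0.002052 × V_1 = 0.0008182  =>  V_1 = 0.3988 V
I_R1 = (V_0 - V_1)/R1 = (9 - 0.3988)/11000 = 0.0007819 A
|I_R1| = 0.0007819 A

Final answer: |I_R1| = 0.0007819 A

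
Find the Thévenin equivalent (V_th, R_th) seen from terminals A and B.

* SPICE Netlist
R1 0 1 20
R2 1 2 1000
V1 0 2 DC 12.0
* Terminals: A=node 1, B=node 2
Step 1 — V_th is the open-circuit voltage V_A - V_B (nothing connected across the terminals).
Nodal analysis, taking node 2 as the 0 V reference.
Source V1 fixes V_0 = 12 V.
KCL at each unknown node (sum of currents leaving = 0; resistances in Ω):
  Node 1: (V_1 - 12)/20 + (V_1 - 0)/1000 = 0
Collecting terms: 0.051 × V_1 = 0.6  =>  V_1 = 11.76 V
V_th = V_1 - V_2 = 11.76 - 0 = 11.76 V
Step 2 — R_th: zero the source — replace V1 by a short circuit (node 2 merges into node 0) — and find the resistance seen between A (node 1) and B (node 0).
Reduce the network between node 1 (A) and node 0 (B) by series/parallel combination:
  Rp1 = R1 ‖ R2 (parallel, both between nodes 0 and 1) = 1/(1/20 + 1/1000) = 19.61 Ω
R_th = 19.61 Ω

Final answer: V_th = 11.76 V, R_th = 19.61 Ω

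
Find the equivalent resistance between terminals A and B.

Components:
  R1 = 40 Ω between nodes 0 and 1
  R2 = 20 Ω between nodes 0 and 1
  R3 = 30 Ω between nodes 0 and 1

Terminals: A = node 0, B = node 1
Reduce the network between node 0 (A) and node 1 (B) by series/parallel combination:
  Rp1 = R1 ‖ R2 ‖ R3 (parallel, all between nodes 0 and 1) = 1/(1/40 + 1/20 + 1/30) = 9.231 Ω
R_eq = 9.231 Ω

Final answer: 9.231 Ω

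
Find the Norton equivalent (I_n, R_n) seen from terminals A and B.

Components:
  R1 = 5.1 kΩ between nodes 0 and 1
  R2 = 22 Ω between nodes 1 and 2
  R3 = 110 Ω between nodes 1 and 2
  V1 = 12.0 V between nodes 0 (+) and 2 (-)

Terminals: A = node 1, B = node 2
Find the Thévenin equivalent first; then I_n = V_th/R_th and R_n = R_th.
Step 1 — V_th is the open-circuit voltage V_A - V_B (nothing connected across the terminals).
Nodal analysis, taking node 2 as the 0 V reference.
Source V1 fixes V_0 = 12 V.
KCL at each unknown node (sum of currents leaving = 0; resistances in Ω):
  Node 1: (V_1 - 12)/5100 + (V_1 - 0)/22 + (V_1 - 0)/110 = 0
Collecting terms: 0.05474 × V_1 = 0.002353  =>  V_1 = 0.04298 V
V_th = V_1 - V_2 = 0.04298 - 0 = 0.04298 V
Step 2 — R_th: zero the source — replace V1 by a short circuit (node 2 merges into node 0) — and find the resistance seen between A (node 1) and B (node 0).
Reduce the network between node 1 (A) and node 0 (B) by series/parallel combination:
  Rp1 = R1 ‖ R2 ‖ R3 (parallel, all between nodes 0 and 1) = 1/(1/5100 + 1/22 + 1/110) = 18.27 Ω
R_th = 18.27 Ω
I_n = V_th/R_th = 0.04298/18.27 = 0.002353 A, and R_n = R_th = 18.27 Ω

Final answer: I_n = 0.002353 A, R_n = 18.27 Ω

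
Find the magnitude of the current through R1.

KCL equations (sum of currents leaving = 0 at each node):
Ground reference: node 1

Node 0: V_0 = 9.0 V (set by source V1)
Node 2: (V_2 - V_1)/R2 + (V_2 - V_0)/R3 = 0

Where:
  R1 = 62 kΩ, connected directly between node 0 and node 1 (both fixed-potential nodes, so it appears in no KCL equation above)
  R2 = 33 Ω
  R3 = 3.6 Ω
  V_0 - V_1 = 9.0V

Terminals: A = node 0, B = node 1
Nodal analysis, taking node 1 as the 0 V reference.
Source V1 fixes V_0 = 9 V.
KCL at each unknown node (sum of currents leaving = 0; resistances in Ω):
  Node 2: (V_2 - 0)/33 + (V_2 - 9)/3.6 = 0
Collecting terms: 0.3081 × V_2 = 2.5  =>  V_2 = 8.115 V
I_R1 = (V_0 - V_1)/R1 = (9 - 0)/62000 = 0.0001452 A
|I_R1| = 0.0001452 A

Final answer: |I_R1| = 0.0001452 A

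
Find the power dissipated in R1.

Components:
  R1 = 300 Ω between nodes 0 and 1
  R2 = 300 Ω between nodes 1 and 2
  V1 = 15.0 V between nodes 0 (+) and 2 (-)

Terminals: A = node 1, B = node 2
Nodal analysis, taking node 2 as the 0 V reference.
Source V1 fixes V_0 = 15 V.
KCL at each unknown node (sum of currents leaving = 0; resistances in Ω):
  Node 1: (V_1 - 15)/300 + (V_1 - 0)/300 = 0
Collecting terms: 0.006667 × V_1 = 0.05  =>  V_1 = 7.5 V
I_R1 = (V_0 - V_1)/R1 = (15 - 7.5)/300 = 0.025 A
P_R1 = I_R1² × R1 = (0.025)² × 300 = 0.1875 W

Final answer: 0.1875 W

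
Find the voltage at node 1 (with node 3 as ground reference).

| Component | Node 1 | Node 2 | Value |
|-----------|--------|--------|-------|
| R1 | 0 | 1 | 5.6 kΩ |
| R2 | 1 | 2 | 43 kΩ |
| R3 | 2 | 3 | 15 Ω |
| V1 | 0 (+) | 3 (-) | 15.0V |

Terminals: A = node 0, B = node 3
Nodal analysis, taking node 3 as the 0 V reference.
Source V1 fixes V_0 = 15 V.
KCL at each unknown node (sum of currents leaving = 0; resistances in Ω):
  Node 1: (V_1 - 15)/5600 + (V_1 - V_2)/43000 = 0
  Node 2: (V_2 - V_1)/43000 + (V_2 - 0)/15 = 0
Collecting terms (coefficients in siemens):
  0.0002018·V_1 - 0.00002326·V_2 = 0.002679
  0.06669·V_2 - 0.00002326·V_1 = 0
Determinant D = (0.0002018)(0.06669) - (-0.00002326)(-0.00002326) = 0.00001346
V_1 = [(0.002679)(0.06669) - (-0.00002326)(0)]/D = 13.27 V
V_2 = [(0.0002018)(0) - (0.002679)(-0.00002326)]/D = 0.004628 V
The requested potential is V_1 = 13.27 V.

Final answer: V_1 = 13.27 V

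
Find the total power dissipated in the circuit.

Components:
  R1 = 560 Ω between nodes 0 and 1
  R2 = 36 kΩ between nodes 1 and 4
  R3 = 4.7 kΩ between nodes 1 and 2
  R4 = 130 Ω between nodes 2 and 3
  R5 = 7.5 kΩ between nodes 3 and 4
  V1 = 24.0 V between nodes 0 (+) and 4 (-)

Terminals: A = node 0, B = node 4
Nodal analysis, taking node 4 as the 0 V reference.
Source V1 fixes V_0 = 24 V.
KCL at each unknown node (sum of currents leaving = 0; resistances in Ω):
  Node 1: (V_1 - 24)/560 + (V_1 - 0)/36000 + (V_1 - V_2)/4700 = 0
  Node 2: (V_2 - V_1)/4700 + (V_2 - V_3)/130 = 0
  Node 3: (V_3 - V_2)/130 + (V_3 - 0)/7500 = 0
Collecting terms (coefficients in siemens):
  0.002026·V_1 - 0.0002128·V_2 = 0.04286
  0.007905·V_2 - 0.0002128·V_1 - 0.007692·V_3 = 0
  0.007826·V_3 - 0.007692·V_2 = 0
Solving these 3 simultaneous equations (Gaussian elimination) gives:
  V_1 = 22.62 V, V_2 = 14 V, V_3 = 13.76 V
Power in each resistor, P = (ΔV)²/R:
  P_R1 = (24 - 22.62)²/560 = 0.003397 W
  P_R2 = (22.62 - 0)²/36000 = 0.01421 W
  P_R3 = (22.62 - 14)²/4700 = 0.01582 W
  P_R4 = (14 - 13.76)²/130 = 0.0004376 W
  P_R5 = (13.76 - 0)²/7500 = 0.02524 W
P_total = P_R1 + P_R2 + P_R3 + P_R4 + P_R5 = 0.05911 W

Final answer: 0.05911 W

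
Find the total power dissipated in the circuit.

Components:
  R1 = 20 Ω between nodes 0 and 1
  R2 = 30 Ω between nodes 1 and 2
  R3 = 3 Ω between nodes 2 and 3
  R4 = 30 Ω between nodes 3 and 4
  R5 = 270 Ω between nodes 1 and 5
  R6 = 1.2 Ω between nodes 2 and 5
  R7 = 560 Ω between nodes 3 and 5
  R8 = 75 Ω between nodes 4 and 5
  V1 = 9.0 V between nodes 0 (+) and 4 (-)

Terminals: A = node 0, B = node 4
Nodal analysis, taking node 4 as the 0 V reference.
Source V1 fixes V_0 = 9 V.
KCL at each unknown node (sum of currents leaving = 0; resistances in Ω):
  Node 1: (V_1 - 9)/20 + (V_1 - V_2)/30 + (V_1 - V_5)/270 = 0
  Node 2: (V_2 - V_1)/30 + (V_2 - V_3)/3 + (V_2 - V_5)/1.2 = 0
  Node 3: (V_3 - V_2)/3 + (V_3 - 0)/30 + (V_3 - V_5)/560 = 0
  Node 5: (V_5 - V_1)/270 + (V_5 - V_2)/1.2 + (V_5 - V_3)/560 + (V_5 - 0)/75 = 0
Collecting terms (coefficients in siemens):
  0.08704·V_1 - 0.03333·V_2 - 0.003704·V_5 = 0.45
  1.2·V_2 - 0.03333·V_1 - 0.3333·V_3 - 0.8333·V_5 = 0
  0.3685·V_3 - 0.3333·V_2 - 0.001786·V_5 = 0
  0.8522·V_5 - 0.003704·V_1 - 0.8333·V_2 - 0.001786·V_3 = 0
Solving these 4 simultaneous equations (Gaussian elimination) gives:
  V_1 = 6.427 V, V_2 = 2.957 V, V_3 = 2.689 V, V_5 = 2.925 V
Power in each resistor, P = (ΔV)²/R:
  P_R1 = (9 - 6.427)²/20 = 0.331 W
  P_R2 = (6.427 - 2.957)²/30 = 0.4014 W
  P_R3 = (2.957 - 2.689)²/3 = 0.02388 W
  P_R4 = (2.689 - 0)²/30 = 0.2411 W
  P_R5 = (6.427 - 2.925)²/270 = 0.04542 W
  P_R6 = (2.957 - 2.925)²/1.2 = 0.0008397 W
  P_R7 = (2.689 - 2.925)²/560 = 0.00009939 W
  P_R8 = (0 - 2.925)²/75 = 0.1141 W
P_total = P_R1 + P_R2 + P_R3 + P_R4 + P_R5 + P_R6 + P_R7 + P_R8 = 1.158 W

Final answer: 1.158 W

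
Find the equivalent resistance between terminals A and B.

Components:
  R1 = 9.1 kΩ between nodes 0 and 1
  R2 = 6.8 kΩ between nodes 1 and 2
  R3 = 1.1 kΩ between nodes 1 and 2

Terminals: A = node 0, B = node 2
Reduce the network between node 0 (A) and node 2 (B) by series/parallel combination:
  Rp1 = R2 ‖ R3 (parallel, both between nodes 1 and 2) = 1/(1/6800 + 1/1100) = 946.8 Ω
  Rs1 = R1 + Rp1 (series, joined only at node 1) = 9100 + 946.8 = 10050 Ω
R_eq = 10.05 kΩ

Final answer: 10.05 kΩ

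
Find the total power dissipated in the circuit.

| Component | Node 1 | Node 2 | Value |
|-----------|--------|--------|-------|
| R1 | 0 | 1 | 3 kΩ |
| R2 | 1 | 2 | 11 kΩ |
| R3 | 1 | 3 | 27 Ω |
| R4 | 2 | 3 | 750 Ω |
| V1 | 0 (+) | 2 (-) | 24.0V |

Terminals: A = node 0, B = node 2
Nodal analysis, taking node 2 as the 0 V reference.
Source V1 fixes V_0 = 24 V.
KCL at each unknown node (sum of currents leaving = 0; resistances in Ω):
  Node 1: (V_1 - 24)/3000 + (V_1 - 0)/11000 + (V_1 - V_3)/27 = 0
  Node 3: (V_3 - V_1)/27 + (V_3 - 0)/750 = 0
Collecting terms (coefficients in siemens):
  0.03746·V_1 - 0.03704·V_3 = 0.008
  0.03837·V_3 - 0.03704·V_1 = 0
Determinant D = (0.03746)(0.03837) - (-0.03704)(-0.03704) = 0.00006566
V_1 = [(0.008)(0.03837) - (-0.03704)(0)]/D = 4.675 V
V_3 = [(0.03746)(0) - (0.008)(-0.03704)]/D = 4.513 V
Power in each resistor, P = (ΔV)²/R:
  P_R1 = (24 - 4.675)²/3000 = 0.1245 W
  P_R2 = (4.675 - 0)²/11000 = 0.001987 W
  P_R3 = (4.675 - 4.513)²/27 = 0.0009774 W
  P_R4 = (0 - 4.513)²/750 = 0.02715 W
P_total = P_R1 + P_R2 + P_R3 + P_R4 = 0.1546 W

Final answer: 0.1546 W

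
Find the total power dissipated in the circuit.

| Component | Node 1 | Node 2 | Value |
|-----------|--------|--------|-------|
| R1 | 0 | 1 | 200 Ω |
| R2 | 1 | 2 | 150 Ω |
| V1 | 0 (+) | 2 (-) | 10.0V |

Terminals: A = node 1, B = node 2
Nodal analysis, taking node 2 as the 0 V reference.
Source V1 fixes V_0 = 10 V.
KCL at each unknown node (sum of currents leaving = 0; resistances in Ω):
  Node 1: (V_1 - 10)/200 + (V_1 - 0)/150 = 0
Collecting terms: 0.01167 × V_1 = 0.05  =>  V_1 = 4.286 V
Power in each resistor, P = (ΔV)²/R:
  P_R1 = (10 - 4.286)²/200 = 0.1633 W
  P_R2 = (4.286 - 0)²/150 = 0.1224 W
P_total = P_R1 + P_R2 = 0.2857 W

Final answer: 0.2857 W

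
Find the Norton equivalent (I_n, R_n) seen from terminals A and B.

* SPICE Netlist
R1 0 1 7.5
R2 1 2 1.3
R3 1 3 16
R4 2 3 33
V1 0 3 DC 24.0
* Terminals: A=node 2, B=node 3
Find the Thévenin equivalent first; then I_n = V_th/R_th and R_n = R_th.
Step 1 — V_th is the open-circuit voltage V_A - V_B (nothing connected across the terminals).
Nodal analysis, taking node 3 as the 0 V reference.
Source V1 fixes V_0 = 24 V.
KCL at each unknown node (sum of currents leaving = 0; resistances in Ω):
  Node 1: (V_1 - 24)/7.5 + (V_1 - V_2)/1.3 + (V_1 - 0)/16 = 0
  Node 2: (V_2 - V_1)/1.3 + (V_2 - 0)/33 = 0
Collecting terms (coefficients in siemens):
  0.9651·V_1 - 0.7692·V_2 = 3.2
  0.7995·V_2 - 0.7692·V_1 = 0
Determinant D = (0.9651)(0.7995) - (-0.7692)(-0.7692) = 0.1799
V_1 = [(3.2)(0.7995) - (-0.7692)(0)]/D = 14.22 V
V_2 = [(0.9651)(0) - (3.2)(-0.7692)]/D = 13.68 V
V_th = V_2 - V_3 = 13.68 - 0 = 13.68 V
Step 2 — R_th: zero the source — replace V1 by a short circuit (node 3 merges into node 0) — and find the resistance seen between A (node 2) and B (node 0).
Reduce the network between node 2 (A) and node 0 (B) by series/parallel combination:
  Rp1 = R1 ‖ R3 (parallel, both between nodes 0 and 1) = 1/(1/7.5 + 1/16) = 5.106 Ω
  Rs1 = R2 + Rp1 (series, joined only at node 1) = 1.3 + 5.106 = 6.406 Ω
  Rp2 = R4 ‖ Rs1 (parallel, both between nodes 0 and 2) = 1/(1/33 + 1/6.406) = 5.365 Ω
R_th = 5.365 Ω
I_n = V_th/R_th = 13.68/5.365 = 2.551 A, and R_n = R_th = 5.365 Ω

Final answer: I_n = 2.551 A, R_n = 5.365 Ω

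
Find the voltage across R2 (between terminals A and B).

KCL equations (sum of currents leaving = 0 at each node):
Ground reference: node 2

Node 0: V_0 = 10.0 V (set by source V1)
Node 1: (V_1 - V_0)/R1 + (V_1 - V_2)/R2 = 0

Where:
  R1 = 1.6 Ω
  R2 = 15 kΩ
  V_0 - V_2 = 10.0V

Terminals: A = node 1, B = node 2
R1 and R2 are in series across V1 (node 0 → node 1 → node 2), and the output A–B is taken across R2, so this is a voltage divider.
Series current: I = V1/(R1 + R2) = 10/(1.6 + 15000) = 10/15000 = 0.0006666 A
V_R2 = I × R2 = V1 × R2/(R1 + R2) = 10 × 15000/15000 = 9.999 V

Final answer: 9.999 V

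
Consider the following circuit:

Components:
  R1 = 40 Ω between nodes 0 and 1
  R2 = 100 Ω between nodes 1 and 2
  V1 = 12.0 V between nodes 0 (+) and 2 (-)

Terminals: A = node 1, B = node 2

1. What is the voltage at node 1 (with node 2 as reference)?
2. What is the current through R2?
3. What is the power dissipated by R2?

Nodal analysis, taking node 2 as the 0 V reference.
Source V1 fixes V_0 = 12 V.
KCL at each unknown node (sum of currents leaving = 0; resistances in Ω):
  Node 1: (V_1 - 12)/40 + (V_1 - 0)/100 = 0
Collecting terms: 0.035 × V_1 = 0.3  =>  V_1 = 8.571 V
Part 1:
  Read off the nodal solution: V_1 = 8.571 V
Part 2:
  I_R2 = (V_1 - V_2)/R2 = (8.571 - 0)/100 = 0.08571 A
  Magnitude: I_R2 = 0.08571 A
Part 3:
  I_R2 = (V_1 - V_2)/R2 = (8.571 - 0)/100 = 0.08571 A
  P_R2 = I_R2² × R2 = (0.08571)² × 100 = 0.7347 W

Final answers:
1. V_1 = 8.571 V
2. I_R2 = 0.08571 A
3. P_R2 = 0.7347 W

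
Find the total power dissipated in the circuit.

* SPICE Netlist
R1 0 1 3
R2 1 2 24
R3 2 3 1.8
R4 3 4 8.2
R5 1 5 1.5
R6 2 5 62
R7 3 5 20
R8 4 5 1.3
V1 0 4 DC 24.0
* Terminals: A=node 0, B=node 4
Nodal analysis, taking node 4 as the 0 V reference.
Source V1 fixes V_0 = 24 V.
KCL at each unknown node (sum of currents leaving = 0; resistances in Ω):
  Node 1: (V_1 - 24)/3 + (V_1 - V_2)/24 + (V_1 - V_5)/1.5 = 0
  Node 2: (V_2 - V_1)/24 + (V_2 - V_3)/1.8 + (V_2 - V_5)/62 = 0
  Node 3: (V_3 - V_2)/1.8 + (V_3 - 0)/8.2 + (V_3 - V_5)/20 = 0
  Node 5: (V_5 - V_1)/1.5 + (V_5 - V_2)/62 + (V_5 - V_3)/20 + (V_5 - 0)/1.3 = 0
Collecting terms (coefficients in siemens):
  1.042·V_1 - 0.04167·V_2 - 0.6667·V_5 = 8
  0.6134·V_2 - 0.04167·V_1 - 0.5556·V_3 - 0.01613·V_5 = 0
  0.7275·V_3 - 0.5556·V_2 - 0.05·V_5 = 0
  1.502·V_5 - 0.6667·V_1 - 0.01613·V_2 - 0.05·V_3 = 0
Solving these 4 simultaneous equations (Gaussian elimination) gives:
  V_1 = 11.08 V, V_2 = 3.898 V, V_3 = 3.325 V, V_5 = 5.071 V
Power in each resistor, P = (ΔV)²/R:
  P_R1 = (24 - 11.08)²/3 = 55.63 W
  P_R2 = (11.08 - 3.898)²/24 = 2.15 W
  P_R3 = (3.898 - 3.325)²/1.8 = 0.1823 W
  P_R4 = (3.325 - 0)²/8.2 = 1.348 W
  P_R5 = (11.08 - 5.071)²/1.5 = 24.08 W
  P_R6 = (3.898 - 5.071)²/62 = 0.02219 W
  P_R7 = (3.325 - 5.071)²/20 = 0.1524 W
  P_R8 = (0 - 5.071)²/1.3 = 19.78 W
P_total = P_R1 + P_R2 + P_R3 + P_R4 + P_R5 + P_R6 + P_R7 + P_R8 = 103.3 W

Final answer: 103.3 W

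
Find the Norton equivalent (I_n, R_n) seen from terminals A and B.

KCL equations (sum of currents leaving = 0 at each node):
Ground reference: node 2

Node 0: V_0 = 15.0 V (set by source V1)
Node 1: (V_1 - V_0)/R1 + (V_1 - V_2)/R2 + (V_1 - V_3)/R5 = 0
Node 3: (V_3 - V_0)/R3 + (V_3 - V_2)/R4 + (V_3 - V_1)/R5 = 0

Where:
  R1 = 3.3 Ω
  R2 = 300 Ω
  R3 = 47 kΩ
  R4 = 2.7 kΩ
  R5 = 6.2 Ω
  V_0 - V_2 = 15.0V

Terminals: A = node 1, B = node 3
Find the Thévenin equivalent first; then I_n = V_th/R_th and R_n = R_th.
Step 1 — V_th is the open-circuit voltage V_A - V_B (nothing connected across the terminals).
Nodal analysis, taking node 2 as the 0 V reference.
Source V1 fixes V_0 = 15 V.
KCL at each unknown node (sum of currents leaving = 0; resistances in Ω):
  Node 1: (V_1 - 15)/3.3 + (V_1 - 0)/300 + (V_1 - V_3)/6.2 = 0
  Node 3: (V_3 - 15)/47000 + (V_3 - 0)/2700 + (V_3 - V_1)/6.2 = 0
Collecting terms (coefficients in siemens):
  0.4677·V_1 - 0.1613·V_3 = 4.545
  0.1617·V_3 - 0.1613·V_1 = 0.0003191
Determinant D = (0.4677)(0.1617) - (-0.1613)(-0.1613) = 0.0496
V_1 = [(4.545)(0.1617) - (-0.1613)(0.0003191)]/D = 14.82 V
V_3 = [(0.4677)(0.0003191) - (4.545)(-0.1613)]/D = 14.79 V
V_th = V_1 - V_3 = 14.82 - 14.79 = 0.03392 V
Step 2 — R_th: zero the source — replace V1 by a short circuit (node 2 merges into node 0) — and find the resistance seen between A (node 1) and B (node 3).
Reduce the network between node 1 (A) and node 3 (B) by series/parallel combination:
  Rp1 = R1 ‖ R2 (parallel, both between nodes 0 and 1) = 1/(1/3.3 + 1/300) = 3.264 Ω
  Rp2 = R3 ‖ R4 (parallel, both between nodes 0 and 3) = 1/(1/47000 + 1/2700) = 2553 Ω
  Rs1 = Rp1 + Rp2 (series, joined only at node 0) = 3.264 + 2553 = 2557 Ω
  Rp3 = R5 ‖ Rs1 (parallel, both between nodes 1 and 3) = 1/(1/6.2 + 1/2557) = 6.185 Ω
R_th = 6.185 Ω
I_n = V_th/R_th = 0.03392/6.185 = 0.005485 A, and R_n = R_th = 6.185 Ω

Final answer: I_n = 0.005485 A, R_n = 6.185 Ω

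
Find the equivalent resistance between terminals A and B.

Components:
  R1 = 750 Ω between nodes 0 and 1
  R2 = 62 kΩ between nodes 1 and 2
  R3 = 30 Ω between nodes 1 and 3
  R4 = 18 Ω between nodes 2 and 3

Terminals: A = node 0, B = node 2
Reduce the network between node 0 (A) and node 2 (B) by series/parallel combination:
  Rs1 = R3 + R4 (series, joined only at node 3) = 30 + 18 = 48 Ω
  Rp1 = R2 ‖ Rs1 (parallel, both between nodes 1 and 2) = 1/(1/62000 + 1/48) = 47.96 Ω
  Rs2 = R1 + Rp1 (series, joined only at node 1) = 750 + 47.96 = 798 Ω
R_eq = 798 Ω

Final answer: 798 Ω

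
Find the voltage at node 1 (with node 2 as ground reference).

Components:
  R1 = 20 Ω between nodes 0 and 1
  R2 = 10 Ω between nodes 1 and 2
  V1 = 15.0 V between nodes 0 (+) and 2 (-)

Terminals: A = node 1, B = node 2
Nodal analysis, taking node 2 as the 0 V reference.
Source V1 fixes V_0 = 15 V.
KCL at each unknown node (sum of currents leaving = 0; resistances in Ω):
  Node 1: (V_1 - 15)/20 + (V_1 - 0)/10 = 0
Collecting terms: 0.15 × V_1 = 0.75  =>  V_1 = 5 V
The requested potential is V_1 = 5 V.

Final answer: V_1 = 5 V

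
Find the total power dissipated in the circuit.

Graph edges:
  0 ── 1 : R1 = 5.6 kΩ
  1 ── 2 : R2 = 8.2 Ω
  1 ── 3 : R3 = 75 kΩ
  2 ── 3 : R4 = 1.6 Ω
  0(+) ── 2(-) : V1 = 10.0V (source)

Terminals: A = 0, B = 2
Nodal analysis, taking node 2 as the 0 V reference.
Source V1 fixes V_0 = 10 V.
KCL at each unknown node (sum of currents leaving = 0; resistances in Ω):
  Node 1: (V_1 - 10)/5600 + (V_1 - 0)/8.2 + (V_1 - V_3)/75000 = 0
  Node 3: (V_3 - V_1)/75000 + (V_3 - 0)/1.6 = 0
Collecting terms (coefficients in siemens):
  0.1221·V_1 - 0.00001333·V_3 = 0.001786
  0.625·V_3 - 0.00001333·V_1 = 0
Determinant D = (0.1221)(0.625) - (-0.00001333)(-0.00001333) = 0.07634
V_1 = [(0.001786)(0.625) - (-0.00001333)(0)]/D = 0.01462 V
V_3 = [(0.1221)(0) - (0.001786)(-0.00001333)]/D = 0.0000003119 V
Power in each resistor, P = (ΔV)²/R:
  P_R1 = (10 - 0.01462)²/5600 = 0.0178 W
  P_R2 = (0.01462 - 0)²/8.2 = 0.00002607 W
  P_R3 = (0.01462 - 0.0000003119)²/75000 = 0.00000000285 W
  P_R4 = (0 - 0.0000003119)²/1.6 = 0.00000000000006079 W
P_total = P_R1 + P_R2 + P_R3 + P_R4 = 0.01783 W

Final answer: 0.01783 W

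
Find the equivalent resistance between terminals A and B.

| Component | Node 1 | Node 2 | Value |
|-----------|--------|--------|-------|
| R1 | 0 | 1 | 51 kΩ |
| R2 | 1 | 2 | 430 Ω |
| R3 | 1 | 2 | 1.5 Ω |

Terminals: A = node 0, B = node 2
Reduce the network between node 0 (A) and node 2 (B) by series/parallel combination:
  Rp1 = R2 ‖ R3 (parallel, both between nodes 1 and 2) = 1/(1/430 + 1/1.5) = 1.495 Ω
  Rs1 = R1 + Rp1 (series, joined only at node 1) = 51000 + 1.495 = 51000 Ω
R_eq = 51 kΩ

Final answer: 51 kΩ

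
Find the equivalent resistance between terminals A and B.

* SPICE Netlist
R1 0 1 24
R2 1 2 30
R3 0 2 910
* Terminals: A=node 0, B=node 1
Reduce the network between node 0 (A) and node 1 (B) by series/parallel combination:
  Rs1 = R3 + R2 (series, joined only at node 2) = 910 + 30 = 940 Ω
  Rp1 = R1 ‖ Rs1 (parallel, both between nodes 0 and 1) = 1/(1/24 + 1/940) = 23.4 Ω
R_eq = 23.4 Ω

Final answer: 23.4 Ω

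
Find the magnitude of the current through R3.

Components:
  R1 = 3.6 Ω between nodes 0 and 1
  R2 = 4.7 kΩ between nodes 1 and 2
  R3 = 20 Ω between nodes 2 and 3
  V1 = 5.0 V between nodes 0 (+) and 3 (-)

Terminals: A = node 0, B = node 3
Nodal analysis, taking node 3 as the 0 V reference.
Source V1 fixes V_0 = 5 V.
KCL at each unknown node (sum of currents leaving = 0; resistances in Ω):
  Node 1: (V_1 - 5)/3.6 + (V_1 - V_2)/4700 = 0
  Node 2: (V_2 - V_1)/4700 + (V_2 - 0)/20 = 0
Collecting terms (coefficients in siemens):
  0.278·V_1 - 0.0002128·V_2 = 1.389
  0.05021·V_2 - 0.0002128·V_1 = 0
Determinant D = (0.278)(0.05021) - (-0.0002128)(-0.0002128) = 0.01396
V_1 = [(1.389)(0.05021) - (-0.0002128)(0)]/D = 4.996 V
V_2 = [(0.278)(0) - (1.389)(-0.0002128)]/D = 0.02117 V
I_R3 = (V_2 - V_3)/R3 = (0.02117 - 0)/20 = 0.001059 A
|I_R3| = 0.001059 A

Final answer: |I_R3| = 0.001059 A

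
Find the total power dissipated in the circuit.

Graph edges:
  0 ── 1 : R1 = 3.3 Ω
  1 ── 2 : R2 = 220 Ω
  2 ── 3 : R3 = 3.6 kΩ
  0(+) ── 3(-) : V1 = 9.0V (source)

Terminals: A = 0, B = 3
Nodal analysis, taking node 3 as the 0 V reference.
Source V1 fixes V_0 = 9 V.
KCL at each unknown node (sum of currents leaving = 0; resistances in Ω):
  Node 1: (V_1 - 9)/3.3 + (V_1 - V_2)/220 = 0
  Node 2: (V_2 - V_1)/220 + (V_2 - 0)/3600 = 0
Collecting terms (coefficients in siemens):
  0.3076·V_1 - 0.004545·V_2 = 2.727
  0.004823·V_2 - 0.004545·V_1 = 0
Determinant D = (0.3076)(0.004823) - (-0.004545)(-0.004545) = 0.001463
V_1 = [(2.727)(0.004823) - (-0.004545)(0)]/D = 8.992 V
V_2 = [(0.3076)(0) - (2.727)(-0.004545)]/D = 8.474 V
Power in each resistor, P = (ΔV)²/R:
  P_R1 = (9 - 8.992)²/3.3 = 0.00001829 W
  P_R2 = (8.992 - 8.474)²/220 = 0.001219 W
  P_R3 = (8.474 - 0)²/3600 = 0.01995 W
P_total = P_R1 + P_R2 + P_R3 = 0.02119 W

Final answer: 0.02119 W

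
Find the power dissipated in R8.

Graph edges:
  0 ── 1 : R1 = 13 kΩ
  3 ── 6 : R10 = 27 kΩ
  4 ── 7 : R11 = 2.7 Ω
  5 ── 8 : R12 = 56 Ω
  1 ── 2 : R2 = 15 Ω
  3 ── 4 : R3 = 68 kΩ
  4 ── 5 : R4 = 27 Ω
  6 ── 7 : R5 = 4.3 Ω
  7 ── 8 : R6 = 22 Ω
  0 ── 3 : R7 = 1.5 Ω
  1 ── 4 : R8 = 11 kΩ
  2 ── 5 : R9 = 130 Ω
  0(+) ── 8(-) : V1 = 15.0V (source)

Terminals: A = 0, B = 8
Nodal analysis, taking node 8 as the 0 V reference.
Source V1 fixes V_0 = 15 V.
KCL at each unknown node (sum of currents leaving = 0; resistances in Ω):
  Node 1: (V_1 - 15)/13000 + (V_1 - V_2)/15 + (V_1 - V_4)/11000 = 0
  Node 2: (V_2 - V_1)/15 + (V_2 - V_5)/130 = 0
  Node 3: (V_3 - V_4)/68000 + (V_3 - 15)/1.5 + (V_3 - V_6)/27000 = 0
  Node 4: (V_4 - V_3)/68000 + (V_4 - V_5)/27 + (V_4 - V_1)/11000 + (V_4 - V_7)/2.7 = 0
  Node 5: (V_5 - V_4)/27 + (V_5 - V_2)/130 + (V_5 - 0)/56 = 0
  Node 6: (V_6 - V_7)/4.3 + (V_6 - V_3)/27000 = 0
  Node 7: (V_7 - V_6)/4.3 + (V_7 - 0)/22 + (V_7 - V_4)/2.7 = 0
Collecting terms (coefficients in siemens):
  0.06683·V_1 - 0.06667·V_2 - 0.00009091·V_4 = 0.001154
  0.07436·V_2 - 0.06667·V_1 - 0.007692·V_5 = 0
  0.6667·V_3 - 0.00001471·V_4 - 0.00003704·V_6 = 10
  0.4075·V_4 - 0.00009091·V_1 - 0.00001471·V_3 - 0.03704·V_5 - 0.3704·V_7 = 0
  0.06259·V_5 - 0.007692·V_2 - 0.03704·V_4 = 0
  0.2326·V_6 - 0.00003704·V_3 - 0.2326·V_7 = 0
  0.6484·V_7 - 0.3704·V_4 - 0.2326·V_6 = 0
Solving these 7 simultaneous equations (Gaussian elimination) gives:
  V_1 = 0.2023 V, V_2 = 0.1855 V, V_3 = 15 V, V_4 = 0.02831 V
  V_5 = 0.03955 V, V_6 = 0.02893 V, V_7 = 0.02655 V
I_R8 = (V_1 - V_4)/R8 = (0.2023 - 0.02831)/11000 = 0.00001582 A
P_R8 = I_R8² × R8 = (0.00001582)² × 11000 = 0.000002752 W

Final answer: 2.752e-06 W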